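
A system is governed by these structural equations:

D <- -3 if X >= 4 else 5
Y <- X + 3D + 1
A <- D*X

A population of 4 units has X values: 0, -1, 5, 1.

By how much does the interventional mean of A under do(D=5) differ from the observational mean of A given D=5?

6.25

The intervention sets D=5 in all 4 units regardless of X. Recomputing A per unit gives 0, -5, 25, 5; average 6.25.
Conditioning on D=5 selects the 3 unit(s) with X ∈ {0, -1, 1}. Their A values: 0, -5, 5. Mean = 0.
Difference = 6.25 − 0 = 6.25.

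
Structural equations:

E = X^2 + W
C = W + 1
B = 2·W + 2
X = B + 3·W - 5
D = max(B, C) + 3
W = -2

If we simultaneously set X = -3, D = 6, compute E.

Setting X = -3, D = 6 by intervention discards those variables' equations.
E = X^2 + W  [with X=-3, W=-2]  = 7

7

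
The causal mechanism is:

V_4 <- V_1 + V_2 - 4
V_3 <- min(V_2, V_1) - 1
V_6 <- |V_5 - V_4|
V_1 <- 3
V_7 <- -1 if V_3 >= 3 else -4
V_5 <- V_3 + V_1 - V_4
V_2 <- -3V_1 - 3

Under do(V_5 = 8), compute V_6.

21

The intervention breaks the incoming arrows to V_5: V_5 <- V_3 + V_1 - V_4 no longer applies, and V_5 = 8.
V_2 = -3V_1 - 3  [with V_1=3]  = -12
V_4 = V_1 + V_2 - 4  [with V_1=3, V_2=-12]  = -13
V_6 = |V_5 - V_4|  [with V_5=8, V_4=-13]  = 21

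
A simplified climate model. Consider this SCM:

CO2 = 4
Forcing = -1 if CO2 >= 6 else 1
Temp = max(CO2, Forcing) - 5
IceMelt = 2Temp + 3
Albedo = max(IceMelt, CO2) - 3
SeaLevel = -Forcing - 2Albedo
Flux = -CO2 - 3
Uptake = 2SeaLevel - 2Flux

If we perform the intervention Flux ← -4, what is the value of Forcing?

1

Under do(Flux=-4), the mechanism Flux = -CO2 - 3 is discarded; Flux is fixed at -4.
Forcing is not downstream of the intervention, so its value is determined by the original equations.
Forcing = -1 if CO2 >= 6 else 1  [with CO2=4]  = 1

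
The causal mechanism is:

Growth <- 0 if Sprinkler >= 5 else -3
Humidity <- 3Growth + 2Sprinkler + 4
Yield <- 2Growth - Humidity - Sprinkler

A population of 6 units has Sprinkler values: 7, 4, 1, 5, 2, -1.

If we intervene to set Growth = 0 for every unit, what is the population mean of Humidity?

10

do(Growth=0) breaks Growth's dependence on Sprinkler. With Growth=0 fixed, Humidity across the units is 18, 12, 6, 14, 8, 2, mean 10.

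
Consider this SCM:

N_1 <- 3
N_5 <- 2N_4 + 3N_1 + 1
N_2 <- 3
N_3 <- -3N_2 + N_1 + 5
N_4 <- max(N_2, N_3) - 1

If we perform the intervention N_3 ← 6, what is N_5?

do(N_3=6) replaces the equation N_3 <- -3N_2 + N_1 + 5 with the constant N_3 = 6.
N_4 = max(N_2, N_3) - 1  [with N_2=3, N_3=6]  = 5
N_5 = 2N_4 + 3N_1 + 1  [with N_4=5, N_1=3]  = 20

20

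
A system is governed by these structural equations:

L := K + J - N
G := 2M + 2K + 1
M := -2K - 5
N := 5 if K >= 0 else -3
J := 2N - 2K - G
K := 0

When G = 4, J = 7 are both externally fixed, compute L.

Setting G = 4, J = 7 by intervention discards those variables' equations.
N = 5 if K >= 0 else -3  [with K=0]  = 5
L = K + J - N  [with K=0, J=7, N=5]  = 2

2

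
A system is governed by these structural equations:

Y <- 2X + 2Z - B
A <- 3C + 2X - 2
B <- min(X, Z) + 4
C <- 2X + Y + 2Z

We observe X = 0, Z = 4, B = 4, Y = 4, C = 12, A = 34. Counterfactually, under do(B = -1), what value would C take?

17

do(B=-1) replaces the equation B <- min(X, Z) + 4 with the constant B = -1.
Y = 2X + 2Z - B  [with X=0, Z=4, B=-1]  = 9
C = 2X + Y + 2Z  [with X=0, Y=9, Z=4]  = 17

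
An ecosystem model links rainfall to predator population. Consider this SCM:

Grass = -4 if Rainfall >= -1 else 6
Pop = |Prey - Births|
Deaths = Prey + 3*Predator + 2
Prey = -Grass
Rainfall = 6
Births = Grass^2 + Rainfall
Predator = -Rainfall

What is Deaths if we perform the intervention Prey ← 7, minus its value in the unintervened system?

The intervention breaks the incoming arrows to Prey: Prey = -Grass no longer applies, and Prey = 7.
Predator = -Rainfall  [with Rainfall=6]  = -6
Deaths = Prey + 3*Predator + 2  [with Prey=7, Predator=-6]  = -9
Without intervention: Grass = -4 if Rainfall >= -1 else 6  [with Rainfall=6]  = -4; Prey = -Grass  [with Grass=-4]  = 4; Predator = -Rainfall  [with Rainfall=6]  = -6; Deaths = Prey + 3*Predator + 2  [with Prey=4, Predator=-6]  = -12.
Change = -9 − (-12) = 3.

3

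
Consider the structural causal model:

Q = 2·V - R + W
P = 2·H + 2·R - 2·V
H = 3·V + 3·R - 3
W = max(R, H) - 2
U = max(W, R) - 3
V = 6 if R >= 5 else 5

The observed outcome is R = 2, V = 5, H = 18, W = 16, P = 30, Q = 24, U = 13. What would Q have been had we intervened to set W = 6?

Under do(W=6), the mechanism W = max(R, H) - 2 is discarded; W is fixed at 6.
V = 6 if R >= 5 else 5  [with R=2]  = 5
Q = 2·V - R + W  [with V=5, R=2, W=6]  = 14

14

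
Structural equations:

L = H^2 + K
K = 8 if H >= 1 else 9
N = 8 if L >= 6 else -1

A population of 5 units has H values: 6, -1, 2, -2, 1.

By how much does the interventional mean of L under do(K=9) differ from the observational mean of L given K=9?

Under do(K=9), K's equation is replaced by K=9 for every unit. Per-unit L: 45, 10, 13, 13, 10. Mean = 18.2.
Conditioning on K=9 selects the 2 unit(s) with H ∈ {-1, -2}. Their L values: 10, 13. Mean = 11.5.
Difference = 18.2 − 11.5 = 6.7.

6.7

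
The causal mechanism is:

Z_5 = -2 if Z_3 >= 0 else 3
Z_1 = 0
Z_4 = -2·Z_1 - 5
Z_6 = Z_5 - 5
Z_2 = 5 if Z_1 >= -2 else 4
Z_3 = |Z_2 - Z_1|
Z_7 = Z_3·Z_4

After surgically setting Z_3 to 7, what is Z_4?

-5

The intervention breaks the incoming arrows to Z_3: Z_3 = |Z_2 - Z_1| no longer applies, and Z_3 = 7.
Z_4 is not downstream of the intervention, so its value is determined by the original equations.
Z_4 = -2·Z_1 - 5  [with Z_1=0]  = -5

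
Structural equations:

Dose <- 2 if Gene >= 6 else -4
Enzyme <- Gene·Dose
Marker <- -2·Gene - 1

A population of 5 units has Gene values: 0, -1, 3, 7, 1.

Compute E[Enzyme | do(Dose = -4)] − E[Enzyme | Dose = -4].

Every unit gets Dose=-4 under the intervention. Enzyme values become 0, 4, -12, -28, -4; E[Enzyme|do(Dose=-4)] = -8.
Conditioning on Dose=-4 selects the 4 unit(s) with Gene ∈ {0, -1, 3, 1}. Their Enzyme values: 0, 4, -12, -4. Mean = -3.
Difference = -8 − (-3) = -5.

-5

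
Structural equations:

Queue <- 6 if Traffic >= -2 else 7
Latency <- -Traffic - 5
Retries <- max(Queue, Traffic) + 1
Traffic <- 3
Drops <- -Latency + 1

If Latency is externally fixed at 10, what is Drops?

Under do(Latency=10), the mechanism Latency <- -Traffic - 5 is discarded; Latency is fixed at 10.
Drops = -Latency + 1  [with Latency=10]  = -9

-9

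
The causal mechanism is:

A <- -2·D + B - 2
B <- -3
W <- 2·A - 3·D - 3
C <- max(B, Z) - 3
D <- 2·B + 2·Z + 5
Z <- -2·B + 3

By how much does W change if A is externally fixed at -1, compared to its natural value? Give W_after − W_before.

76

The intervention breaks the incoming arrows to A: A <- -2·D + B - 2 no longer applies, and A = -1.
Z = -2·B + 3  [with B=-3]  = 9
D = 2·B + 2·Z + 5  [with B=-3, Z=9]  = 17
W = 2·A - 3·D - 3  [with A=-1, D=17]  = -56
Without intervention: Z = -2·B + 3  [with B=-3]  = 9; D = 2·B + 2·Z + 5  [with B=-3, Z=9]  = 17; A = -2·D + B - 2  [with D=17, B=-3]  = -39; W = 2·A - 3·D - 3  [with A=-39, D=17]  = -132.
Change = -56 − (-132) = 76.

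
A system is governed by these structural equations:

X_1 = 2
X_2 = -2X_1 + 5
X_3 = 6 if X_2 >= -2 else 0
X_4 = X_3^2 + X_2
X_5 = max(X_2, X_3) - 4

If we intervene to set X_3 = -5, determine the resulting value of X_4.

26

The intervention breaks the incoming arrows to X_3: X_3 = 6 if X_2 >= -2 else 0 no longer applies, and X_3 = -5.
X_2 = -2X_1 + 5  [with X_1=2]  = 1
X_4 = X_3^2 + X_2  [with X_3=-5, X_2=1]  = 26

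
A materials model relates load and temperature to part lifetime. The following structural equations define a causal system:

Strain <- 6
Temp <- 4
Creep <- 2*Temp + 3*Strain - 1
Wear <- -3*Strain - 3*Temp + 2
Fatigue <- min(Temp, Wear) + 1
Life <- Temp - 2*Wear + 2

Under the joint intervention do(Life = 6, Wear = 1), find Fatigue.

Setting Life = 6, Wear = 1 by intervention discards those variables' equations.
Fatigue = min(Temp, Wear) + 1  [with Temp=4, Wear=1]  = 2

2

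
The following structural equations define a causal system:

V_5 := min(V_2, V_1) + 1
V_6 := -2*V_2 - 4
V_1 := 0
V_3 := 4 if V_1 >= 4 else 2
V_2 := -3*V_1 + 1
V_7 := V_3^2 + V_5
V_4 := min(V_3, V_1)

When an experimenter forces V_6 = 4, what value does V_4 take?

do(V_6=4) replaces the equation V_6 := -2*V_2 - 4 with the constant V_6 = 4.
No directed path runs from V_6 to V_4, so V_4 keeps its natural value.
V_3 = 4 if V_1 >= 4 else 2  [with V_1=0]  = 2
V_4 = min(V_3, V_1)  [with V_3=2, V_1=0]  = 0

0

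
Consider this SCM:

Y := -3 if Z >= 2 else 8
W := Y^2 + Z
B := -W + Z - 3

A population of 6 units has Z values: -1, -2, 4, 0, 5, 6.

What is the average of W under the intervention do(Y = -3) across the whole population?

Under do(Y=-3), Y's equation is replaced by Y=-3 for every unit. Per-unit W: 8, 7, 13, 9, 14, 15. Mean = 11.

11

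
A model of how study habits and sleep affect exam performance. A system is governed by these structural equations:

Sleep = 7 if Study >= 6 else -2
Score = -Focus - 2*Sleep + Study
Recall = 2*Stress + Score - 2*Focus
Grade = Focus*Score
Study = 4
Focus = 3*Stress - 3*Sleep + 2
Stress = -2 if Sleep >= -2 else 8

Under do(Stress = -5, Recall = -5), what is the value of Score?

15

The joint intervention fixes Stress = -5, Recall = -5, removing each variable's own equation.
Sleep = 7 if Study >= 6 else -2  [with Study=4]  = -2
Focus = 3*Stress - 3*Sleep + 2  [with Stress=-5, Sleep=-2]  = -7
Score = -Focus - 2*Sleep + Study  [with Focus=-7, Sleep=-2, Study=4]  = 15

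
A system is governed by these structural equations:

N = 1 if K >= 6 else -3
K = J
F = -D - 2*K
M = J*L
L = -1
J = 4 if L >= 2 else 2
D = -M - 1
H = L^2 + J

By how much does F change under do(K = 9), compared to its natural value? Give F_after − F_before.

do(K=9) replaces the equation K = J with the constant K = 9.
J = 4 if L >= 2 else 2  [with L=-1]  = 2
M = J*L  [with J=2, L=-1]  = -2
D = -M - 1  [with M=-2]  = 1
F = -D - 2*K  [with D=1, K=9]  = -19
Without intervention: J = 4 if L >= 2 else 2  [with L=-1]  = 2; M = J*L  [with J=2, L=-1]  = -2; K = J  [with J=2]  = 2; D = -M - 1  [with M=-2]  = 1; F = -D - 2*K  [with D=1, K=2]  = -5.
Change = -19 − (-5) = -14.

-14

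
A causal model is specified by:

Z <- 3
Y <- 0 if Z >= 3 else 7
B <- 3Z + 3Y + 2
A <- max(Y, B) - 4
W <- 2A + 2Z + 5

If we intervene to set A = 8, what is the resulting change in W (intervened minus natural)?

Intervening sets A = 8 and removes its equation (A <- max(Y, B) - 4).
W = 2A + 2Z + 5  [with A=8, Z=3]  = 27
Without intervention: Y = 0 if Z >= 3 else 7  [with Z=3]  = 0; B = 3Z + 3Y + 2  [with Z=3, Y=0]  = 11; A = max(Y, B) - 4  [with Y=0, B=11]  = 7; W = 2A + 2Z + 5  [with A=7, Z=3]  = 25.
Change = 27 − 25 = 2.

2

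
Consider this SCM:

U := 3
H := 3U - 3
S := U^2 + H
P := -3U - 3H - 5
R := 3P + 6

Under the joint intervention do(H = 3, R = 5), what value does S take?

Under do(H = 3, R = 5), each intervened variable's structural equation is replaced by its fixed value.
S = U^2 + H  [with U=3, H=3]  = 12

12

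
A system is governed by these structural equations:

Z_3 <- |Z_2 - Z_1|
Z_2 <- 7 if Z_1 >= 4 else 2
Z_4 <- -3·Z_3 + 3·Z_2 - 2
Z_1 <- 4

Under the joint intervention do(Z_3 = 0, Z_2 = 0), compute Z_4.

-2

The joint intervention fixes Z_3 = 0, Z_2 = 0, removing each variable's own equation.
Z_4 = -3·Z_3 + 3·Z_2 - 2  [with Z_3=0, Z_2=0]  = -2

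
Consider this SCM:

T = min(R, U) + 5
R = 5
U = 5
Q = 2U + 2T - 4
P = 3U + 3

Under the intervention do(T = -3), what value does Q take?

0

The intervention breaks the incoming arrows to T: T = min(R, U) + 5 no longer applies, and T = -3.
Q = 2U + 2T - 4  [with U=5, T=-3]  = 0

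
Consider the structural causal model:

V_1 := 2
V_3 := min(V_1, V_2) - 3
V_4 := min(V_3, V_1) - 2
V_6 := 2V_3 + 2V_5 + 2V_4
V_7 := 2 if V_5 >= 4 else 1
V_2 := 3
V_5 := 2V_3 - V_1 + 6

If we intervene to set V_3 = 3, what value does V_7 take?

The intervention breaks the incoming arrows to V_3: V_3 := min(V_1, V_2) - 3 no longer applies, and V_3 = 3.
V_5 = 2V_3 - V_1 + 6  [with V_3=3, V_1=2]  = 10
V_7 = 2 if V_5 >= 4 else 1  [with V_5=10]  = 2

2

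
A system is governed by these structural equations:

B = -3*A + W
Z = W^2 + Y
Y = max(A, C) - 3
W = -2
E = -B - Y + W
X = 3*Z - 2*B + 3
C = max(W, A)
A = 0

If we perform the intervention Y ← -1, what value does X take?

16

Under do(Y=-1), the mechanism Y = max(A, C) - 3 is discarded; Y is fixed at -1.
B = -3*A + W  [with A=0, W=-2]  = -2
Z = W^2 + Y  [with W=-2, Y=-1]  = 3
X = 3*Z - 2*B + 3  [with Z=3, B=-2]  = 16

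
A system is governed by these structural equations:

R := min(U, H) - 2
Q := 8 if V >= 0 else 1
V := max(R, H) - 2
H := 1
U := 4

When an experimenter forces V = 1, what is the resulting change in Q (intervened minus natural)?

7

Intervening sets V = 1 and removes its equation (V := max(R, H) - 2).
Q = 8 if V >= 0 else 1  [with V=1]  = 8
Without intervention: R = min(U, H) - 2  [with U=4, H=1]  = -1; V = max(R, H) - 2  [with R=-1, H=1]  = -1; Q = 8 if V >= 0 else 1  [with V=-1]  = 1.
Change = 8 − 1 = 7.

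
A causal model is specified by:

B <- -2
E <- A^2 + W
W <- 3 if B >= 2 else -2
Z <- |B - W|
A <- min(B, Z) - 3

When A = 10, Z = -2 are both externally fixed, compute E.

The joint intervention fixes A = 10, Z = -2, removing each variable's own equation.
W = 3 if B >= 2 else -2  [with B=-2]  = -2
E = A^2 + W  [with A=10, W=-2]  = 98

98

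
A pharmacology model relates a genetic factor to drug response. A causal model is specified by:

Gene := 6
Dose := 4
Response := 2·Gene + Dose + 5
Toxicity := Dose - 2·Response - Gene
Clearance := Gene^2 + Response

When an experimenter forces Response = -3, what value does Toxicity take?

The intervention breaks the incoming arrows to Response: Response := 2·Gene + Dose + 5 no longer applies, and Response = -3.
Toxicity = Dose - 2·Response - Gene  [with Dose=4, Response=-3, Gene=6]  = 4

4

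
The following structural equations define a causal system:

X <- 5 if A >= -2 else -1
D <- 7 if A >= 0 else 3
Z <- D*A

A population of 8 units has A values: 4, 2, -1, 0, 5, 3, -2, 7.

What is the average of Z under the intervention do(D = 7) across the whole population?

15.75

do(D=7) breaks D's dependence on A. With D=7 fixed, Z across the units is 28, 14, -7, 0, 35, 21, -14, 49, mean 15.75.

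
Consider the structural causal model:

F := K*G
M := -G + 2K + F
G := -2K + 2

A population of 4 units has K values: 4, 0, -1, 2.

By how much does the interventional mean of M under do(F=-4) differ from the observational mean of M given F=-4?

The intervention sets F=-4 in all 4 units regardless of K. Recomputing M per unit gives 10, -6, -10, 2; average -1.
Observing F=-4 restricts to units where F's equation naturally yields -4: K ∈ {-1, 2}. In that subpopulation M = -10, 2, mean -4.
Difference = -1 − (-4) = 3.

3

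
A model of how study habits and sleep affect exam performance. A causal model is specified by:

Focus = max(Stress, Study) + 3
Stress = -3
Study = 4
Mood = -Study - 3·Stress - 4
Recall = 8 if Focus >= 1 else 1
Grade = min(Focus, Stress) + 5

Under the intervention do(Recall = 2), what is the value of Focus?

7

do(Recall=2) replaces the equation Recall = 8 if Focus >= 1 else 1 with the constant Recall = 2.
Focus is not downstream of the intervention, so its value is determined by the original equations.
Focus = max(Stress, Study) + 3  [with Stress=-3, Study=4]  = 7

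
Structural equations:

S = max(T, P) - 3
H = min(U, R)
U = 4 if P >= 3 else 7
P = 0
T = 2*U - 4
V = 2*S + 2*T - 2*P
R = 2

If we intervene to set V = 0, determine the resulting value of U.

do(V=0) replaces the equation V = 2*S + 2*T - 2*P with the constant V = 0.
U is not downstream of the intervention, so its value is determined by the original equations.
U = 4 if P >= 3 else 7  [with P=0]  = 7

7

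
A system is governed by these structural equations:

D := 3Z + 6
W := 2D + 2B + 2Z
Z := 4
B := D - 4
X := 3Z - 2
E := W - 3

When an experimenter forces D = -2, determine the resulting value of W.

-8

Under do(D=-2), the mechanism D := 3Z + 6 is discarded; D is fixed at -2.
B = D - 4  [with D=-2]  = -6
W = 2D + 2B + 2Z  [with D=-2, B=-6, Z=4]  = -8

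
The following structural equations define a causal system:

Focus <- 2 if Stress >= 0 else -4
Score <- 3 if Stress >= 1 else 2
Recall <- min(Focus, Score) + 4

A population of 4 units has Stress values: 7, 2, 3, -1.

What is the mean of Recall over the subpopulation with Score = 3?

6

Observing Score=3 restricts to units where Score's equation naturally yields 3: Stress ∈ {7, 2, 3}. In that subpopulation Recall = 6, 6, 6, mean 6.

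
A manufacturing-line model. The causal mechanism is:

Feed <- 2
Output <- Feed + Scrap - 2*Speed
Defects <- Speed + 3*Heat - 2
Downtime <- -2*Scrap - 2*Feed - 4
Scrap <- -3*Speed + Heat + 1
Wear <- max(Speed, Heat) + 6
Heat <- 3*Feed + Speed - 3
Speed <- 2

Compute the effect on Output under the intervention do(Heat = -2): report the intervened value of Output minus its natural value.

The intervention breaks the incoming arrows to Heat: Heat <- 3*Feed + Speed - 3 no longer applies, and Heat = -2.
Scrap = -3*Speed + Heat + 1  [with Speed=2, Heat=-2]  = -7
Output = Feed + Scrap - 2*Speed  [with Feed=2, Scrap=-7, Speed=2]  = -9
Without intervention: Heat = 3*Feed + Speed - 3  [with Feed=2, Speed=2]  = 5; Scrap = -3*Speed + Heat + 1  [with Speed=2, Heat=5]  = 0; Output = Feed + Scrap - 2*Speed  [with Feed=2, Scrap=0, Speed=2]  = -2.
Change = -9 − (-2) = -7.

-7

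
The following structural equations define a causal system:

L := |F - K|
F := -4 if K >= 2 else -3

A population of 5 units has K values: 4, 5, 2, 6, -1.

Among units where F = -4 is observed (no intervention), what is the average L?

8.25

E[L|F=-4] averages over only the 4 units with F=-4 (K = 4, 5, 2, 6): L = 8, 9, 6, 10, mean 8.25.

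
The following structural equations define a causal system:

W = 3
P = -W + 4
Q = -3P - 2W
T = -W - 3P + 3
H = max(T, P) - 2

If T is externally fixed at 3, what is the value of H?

1

Intervening sets T = 3 and removes its equation (T = -W - 3P + 3).
P = -W + 4  [with W=3]  = 1
H = max(T, P) - 2  [with T=3, P=1]  = 1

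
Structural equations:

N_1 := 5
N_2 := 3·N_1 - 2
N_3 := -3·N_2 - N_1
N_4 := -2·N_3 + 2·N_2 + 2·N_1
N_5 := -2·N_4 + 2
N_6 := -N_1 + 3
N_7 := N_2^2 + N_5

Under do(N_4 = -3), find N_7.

The intervention breaks the incoming arrows to N_4: N_4 := -2·N_3 + 2·N_2 + 2·N_1 no longer applies, and N_4 = -3.
N_2 = 3·N_1 - 2  [with N_1=5]  = 13
N_5 = -2·N_4 + 2  [with N_4=-3]  = 8
N_7 = N_2^2 + N_5  [with N_2=13, N_5=8]  = 177

177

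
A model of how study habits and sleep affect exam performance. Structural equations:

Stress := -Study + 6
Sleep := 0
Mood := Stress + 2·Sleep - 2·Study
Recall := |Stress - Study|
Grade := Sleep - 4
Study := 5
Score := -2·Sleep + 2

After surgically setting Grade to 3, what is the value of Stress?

Intervening sets Grade = 3 and removes its equation (Grade := Sleep - 4).
Stress is not downstream of the intervention, so its value is determined by the original equations.
Stress = -Study + 6  [with Study=5]  = 1

1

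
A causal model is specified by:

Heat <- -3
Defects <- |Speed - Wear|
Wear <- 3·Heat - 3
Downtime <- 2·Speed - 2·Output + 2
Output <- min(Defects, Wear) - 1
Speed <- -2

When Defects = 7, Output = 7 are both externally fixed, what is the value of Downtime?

-16

The joint intervention fixes Defects = 7, Output = 7, removing each variable's own equation.
Downtime = 2·Speed - 2·Output + 2  [with Speed=-2, Output=7]  = -16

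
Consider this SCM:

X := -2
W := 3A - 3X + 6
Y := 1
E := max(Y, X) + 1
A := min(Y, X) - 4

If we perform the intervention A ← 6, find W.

The intervention breaks the incoming arrows to A: A := min(Y, X) - 4 no longer applies, and A = 6.
W = 3A - 3X + 6  [with A=6, X=-2]  = 30

30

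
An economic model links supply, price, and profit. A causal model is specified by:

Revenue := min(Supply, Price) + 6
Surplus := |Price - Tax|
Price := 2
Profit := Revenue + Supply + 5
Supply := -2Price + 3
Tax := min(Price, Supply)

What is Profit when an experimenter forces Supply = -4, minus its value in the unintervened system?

-6

do(Supply=-4) replaces the equation Supply := -2Price + 3 with the constant Supply = -4.
Revenue = min(Supply, Price) + 6  [with Supply=-4, Price=2]  = 2
Profit = Revenue + Supply + 5  [with Revenue=2, Supply=-4]  = 3
Without intervention: Supply = -2Price + 3  [with Price=2]  = -1; Revenue = min(Supply, Price) + 6  [with Supply=-1, Price=2]  = 5; Profit = Revenue + Supply + 5  [with Revenue=5, Supply=-1]  = 9.
Change = 3 − 9 = -6.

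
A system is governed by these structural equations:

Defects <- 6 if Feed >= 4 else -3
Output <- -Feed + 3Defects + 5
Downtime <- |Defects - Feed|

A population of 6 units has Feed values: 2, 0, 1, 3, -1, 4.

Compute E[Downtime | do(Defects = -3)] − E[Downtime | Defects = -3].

The intervention sets Defects=-3 in all 6 units regardless of Feed. Recomputing Downtime per unit gives 5, 3, 4, 6, 2, 7; average 4.5.
Conditioning on Defects=-3 selects the 5 unit(s) with Feed ∈ {2, 0, 1, 3, -1}. Their Downtime values: 5, 3, 4, 6, 2. Mean = 4.
Difference = 4.5 − 4 = 0.5.

0.5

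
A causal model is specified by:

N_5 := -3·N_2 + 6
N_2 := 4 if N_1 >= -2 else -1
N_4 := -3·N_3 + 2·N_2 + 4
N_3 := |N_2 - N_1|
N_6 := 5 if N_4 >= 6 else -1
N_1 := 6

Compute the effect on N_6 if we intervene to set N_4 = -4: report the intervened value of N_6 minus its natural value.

-6

Under do(N_4=-4), the mechanism N_4 := -3·N_3 + 2·N_2 + 4 is discarded; N_4 is fixed at -4.
N_6 = 5 if N_4 >= 6 else -1  [with N_4=-4]  = -1
Without intervention: N_2 = 4 if N_1 >= -2 else -1  [with N_1=6]  = 4; N_3 = |N_2 - N_1|  [with N_2=4, N_1=6]  = 2; N_4 = -3·N_3 + 2·N_2 + 4  [with N_3=2, N_2=4]  = 6; N_6 = 5 if N_4 >= 6 else -1  [with N_4=6]  = 5.
Change = -1 − 5 = -6.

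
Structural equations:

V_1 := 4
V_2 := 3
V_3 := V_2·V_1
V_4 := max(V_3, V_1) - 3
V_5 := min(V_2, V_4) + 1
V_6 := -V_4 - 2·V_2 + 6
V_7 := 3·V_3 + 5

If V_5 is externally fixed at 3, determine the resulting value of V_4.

9

The intervention breaks the incoming arrows to V_5: V_5 := min(V_2, V_4) + 1 no longer applies, and V_5 = 3.
Since V_4 is not a descendant of the intervened variable, it is unaffected.
V_3 = V_2·V_1  [with V_2=3, V_1=4]  = 12
V_4 = max(V_3, V_1) - 3  [with V_3=12, V_1=4]  = 9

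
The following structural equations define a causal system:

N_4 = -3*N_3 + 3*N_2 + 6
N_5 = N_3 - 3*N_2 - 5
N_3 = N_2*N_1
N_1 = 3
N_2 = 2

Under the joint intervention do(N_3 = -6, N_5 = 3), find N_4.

The joint intervention fixes N_3 = -6, N_5 = 3, removing each variable's own equation.
N_4 = -3*N_3 + 3*N_2 + 6  [with N_3=-6, N_2=2]  = 30

30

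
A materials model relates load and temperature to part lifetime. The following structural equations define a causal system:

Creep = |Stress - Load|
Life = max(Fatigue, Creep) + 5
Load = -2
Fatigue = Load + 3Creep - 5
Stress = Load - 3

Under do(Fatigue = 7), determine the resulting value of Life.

Intervening sets Fatigue = 7 and removes its equation (Fatigue = Load + 3Creep - 5).
Stress = Load - 3  [with Load=-2]  = -5
Creep = |Stress - Load|  [with Stress=-5, Load=-2]  = 3
Life = max(Fatigue, Creep) + 5  [with Fatigue=7, Creep=3]  = 12

12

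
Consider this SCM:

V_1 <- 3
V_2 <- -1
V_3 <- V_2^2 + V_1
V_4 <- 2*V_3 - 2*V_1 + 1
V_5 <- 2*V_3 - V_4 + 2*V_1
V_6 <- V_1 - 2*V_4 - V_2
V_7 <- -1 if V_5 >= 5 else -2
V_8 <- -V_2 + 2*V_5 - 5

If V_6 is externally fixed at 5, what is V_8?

18

Intervening sets V_6 = 5 and removes its equation (V_6 <- V_1 - 2*V_4 - V_2).
V_8 is not downstream of the intervention, so its value is determined by the original equations.
V_3 = V_2^2 + V_1  [with V_2=-1, V_1=3]  = 4
V_4 = 2*V_3 - 2*V_1 + 1  [with V_3=4, V_1=3]  = 3
V_5 = 2*V_3 - V_4 + 2*V_1  [with V_3=4, V_4=3, V_1=3]  = 11
V_8 = -V_2 + 2*V_5 - 5  [with V_2=-1, V_5=11]  = 18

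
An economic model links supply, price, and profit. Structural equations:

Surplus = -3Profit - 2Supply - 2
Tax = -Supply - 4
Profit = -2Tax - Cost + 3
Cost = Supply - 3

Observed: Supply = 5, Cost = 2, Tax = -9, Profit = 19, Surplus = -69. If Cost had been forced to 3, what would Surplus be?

do(Cost=3) replaces the equation Cost = Supply - 3 with the constant Cost = 3.
Tax = -Supply - 4  [with Supply=5]  = -9
Profit = -2Tax - Cost + 3  [with Tax=-9, Cost=3]  = 18
Surplus = -3Profit - 2Supply - 2  [with Profit=18, Supply=5]  = -66

-66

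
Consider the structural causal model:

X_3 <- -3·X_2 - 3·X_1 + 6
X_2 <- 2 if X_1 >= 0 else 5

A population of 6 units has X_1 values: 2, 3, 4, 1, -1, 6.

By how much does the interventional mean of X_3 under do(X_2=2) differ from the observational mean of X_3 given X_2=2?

Under do(X_2=2), X_2's equation is replaced by X_2=2 for every unit. Per-unit X_3: -6, -9, -12, -3, 3, -18. Mean = -7.5.
Observing X_2=2 restricts to units where X_2's equation naturally yields 2: X_1 ∈ {2, 3, 4, 1, 6}. In that subpopulation X_3 = -6, -9, -12, -3, -18, mean -9.6.
Difference = -7.5 − (-9.6) = 2.1.

2.1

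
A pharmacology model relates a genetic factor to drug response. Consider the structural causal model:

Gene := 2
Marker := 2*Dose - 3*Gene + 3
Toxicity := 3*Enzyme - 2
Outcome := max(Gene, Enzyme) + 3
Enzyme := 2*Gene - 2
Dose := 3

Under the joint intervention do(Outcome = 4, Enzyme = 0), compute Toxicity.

-2

Under do(Outcome = 4, Enzyme = 0), each intervened variable's structural equation is replaced by its fixed value.
Toxicity = 3*Enzyme - 2  [with Enzyme=0]  = -2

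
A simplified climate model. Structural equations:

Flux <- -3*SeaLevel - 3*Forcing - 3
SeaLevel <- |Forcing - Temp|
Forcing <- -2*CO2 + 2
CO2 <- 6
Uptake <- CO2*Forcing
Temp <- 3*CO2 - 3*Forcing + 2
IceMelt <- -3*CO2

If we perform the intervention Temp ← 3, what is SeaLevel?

do(Temp=3) replaces the equation Temp <- 3*CO2 - 3*Forcing + 2 with the constant Temp = 3.
Forcing = -2*CO2 + 2  [with CO2=6]  = -10
SeaLevel = |Forcing - Temp|  [with Forcing=-10, Temp=3]  = 13

13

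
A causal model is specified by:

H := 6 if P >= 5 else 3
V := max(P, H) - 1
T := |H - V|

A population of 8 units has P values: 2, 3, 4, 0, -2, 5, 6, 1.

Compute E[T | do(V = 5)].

1.75

do(V=5) breaks V's dependence on P. With V=5 fixed, T across the units is 2, 2, 2, 2, 2, 1, 1, 2, mean 1.75.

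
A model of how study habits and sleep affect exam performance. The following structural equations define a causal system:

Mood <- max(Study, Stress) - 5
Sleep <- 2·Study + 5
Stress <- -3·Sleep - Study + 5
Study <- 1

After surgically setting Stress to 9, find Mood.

The intervention breaks the incoming arrows to Stress: Stress <- -3·Sleep - Study + 5 no longer applies, and Stress = 9.
Mood = max(Study, Stress) - 5  [with Study=1, Stress=9]  = 4

4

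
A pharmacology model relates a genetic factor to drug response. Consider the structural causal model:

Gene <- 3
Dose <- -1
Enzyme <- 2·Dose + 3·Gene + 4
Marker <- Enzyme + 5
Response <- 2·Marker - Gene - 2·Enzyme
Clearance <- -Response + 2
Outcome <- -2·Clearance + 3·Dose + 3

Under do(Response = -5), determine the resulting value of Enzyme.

do(Response=-5) replaces the equation Response <- 2·Marker - Gene - 2·Enzyme with the constant Response = -5.
Enzyme is not downstream of the intervention, so its value is determined by the original equations.
Enzyme = 2·Dose + 3·Gene + 4  [with Dose=-1, Gene=3]  = 11

11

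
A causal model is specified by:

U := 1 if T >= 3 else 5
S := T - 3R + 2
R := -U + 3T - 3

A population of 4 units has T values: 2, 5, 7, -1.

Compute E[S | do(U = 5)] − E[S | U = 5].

The intervention sets U=5 in all 4 units regardless of T. Recomputing S per unit gives 10, -14, -30, 34; average 0.
Conditioning on U=5 selects the 2 unit(s) with T ∈ {2, -1}. Their S values: 10, 34. Mean = 22.
Difference = 0 − 22 = -22.

-22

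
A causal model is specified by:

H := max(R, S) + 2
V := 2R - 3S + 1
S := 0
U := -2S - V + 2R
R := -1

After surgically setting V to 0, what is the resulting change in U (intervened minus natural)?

do(V=0) replaces the equation V := 2R - 3S + 1 with the constant V = 0.
U = -2S - V + 2R  [with S=0, V=0, R=-1]  = -2
Without intervention: V = 2R - 3S + 1  [with R=-1, S=0]  = -1; U = -2S - V + 2R  [with S=0, V=-1, R=-1]  = -1.
Change = -2 − (-1) = -1.

-1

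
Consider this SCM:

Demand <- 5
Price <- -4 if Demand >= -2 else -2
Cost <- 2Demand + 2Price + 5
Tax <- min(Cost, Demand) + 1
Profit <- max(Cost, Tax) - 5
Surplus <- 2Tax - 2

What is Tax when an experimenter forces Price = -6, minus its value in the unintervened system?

Under do(Price=-6), the mechanism Price <- -4 if Demand >= -2 else -2 is discarded; Price is fixed at -6.
Cost = 2Demand + 2Price + 5  [with Demand=5, Price=-6]  = 3
Tax = min(Cost, Demand) + 1  [with Cost=3, Demand=5]  = 4
Without intervention: Price = -4 if Demand >= -2 else -2  [with Demand=5]  = -4; Cost = 2Demand + 2Price + 5  [with Demand=5, Price=-4]  = 7; Tax = min(Cost, Demand) + 1  [with Cost=7, Demand=5]  = 6.
Change = 4 − 6 = -2.

-2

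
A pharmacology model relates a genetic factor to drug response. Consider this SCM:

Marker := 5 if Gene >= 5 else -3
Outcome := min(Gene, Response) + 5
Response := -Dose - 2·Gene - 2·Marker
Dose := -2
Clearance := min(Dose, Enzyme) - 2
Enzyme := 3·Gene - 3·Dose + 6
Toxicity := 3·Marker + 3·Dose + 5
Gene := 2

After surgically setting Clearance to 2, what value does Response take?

4

The intervention breaks the incoming arrows to Clearance: Clearance := min(Dose, Enzyme) - 2 no longer applies, and Clearance = 2.
Response is not downstream of the intervention, so its value is determined by the original equations.
Marker = 5 if Gene >= 5 else -3  [with Gene=2]  = -3
Response = -Dose - 2·Gene - 2·Marker  [with Dose=-2, Gene=2, Marker=-3]  = 4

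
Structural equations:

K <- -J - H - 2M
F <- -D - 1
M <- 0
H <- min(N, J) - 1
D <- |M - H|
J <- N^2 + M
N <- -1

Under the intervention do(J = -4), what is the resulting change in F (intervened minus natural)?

The intervention breaks the incoming arrows to J: J <- N^2 + M no longer applies, and J = -4.
H = min(N, J) - 1  [with N=-1, J=-4]  = -5
D = |M - H|  [with M=0, H=-5]  = 5
F = -D - 1  [with D=5]  = -6
Without intervention: J = N^2 + M  [with N=-1, M=0]  = 1; H = min(N, J) - 1  [with N=-1, J=1]  = -2; D = |M - H|  [with M=0, H=-2]  = 2; F = -D - 1  [with D=2]  = -3.
Change = -6 − (-3) = -3.

-3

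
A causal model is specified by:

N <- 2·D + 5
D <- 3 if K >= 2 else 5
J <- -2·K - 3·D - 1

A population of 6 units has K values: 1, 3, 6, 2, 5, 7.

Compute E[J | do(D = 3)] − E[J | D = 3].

1.2

Every unit gets D=3 under the intervention. J values become -12, -16, -22, -14, -20, -24; E[J|do(D=3)] = -18.
E[J|D=3] averages over only the 5 units with D=3 (K = 3, 6, 2, 5, 7): J = -16, -22, -14, -20, -24, mean -19.2.
Difference = -18 − (-19.2) = 1.2.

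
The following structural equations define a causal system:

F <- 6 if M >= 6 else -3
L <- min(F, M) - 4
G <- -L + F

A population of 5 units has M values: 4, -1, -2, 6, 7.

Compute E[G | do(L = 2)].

Under do(L=2), L's equation is replaced by L=2 for every unit. Per-unit G: -5, -5, -5, 4, 4. Mean = -1.4.

-1.4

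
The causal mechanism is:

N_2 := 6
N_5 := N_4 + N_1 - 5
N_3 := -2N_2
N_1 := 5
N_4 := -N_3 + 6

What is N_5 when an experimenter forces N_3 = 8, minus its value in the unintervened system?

-20

do(N_3=8) replaces the equation N_3 := -2N_2 with the constant N_3 = 8.
N_4 = -N_3 + 6  [with N_3=8]  = -2
N_5 = N_4 + N_1 - 5  [with N_4=-2, N_1=5]  = -2
Without intervention: N_3 = -2N_2  [with N_2=6]  = -12; N_4 = -N_3 + 6  [with N_3=-12]  = 18; N_5 = N_4 + N_1 - 5  [with N_4=18, N_1=5]  = 18.
Change = -2 − 18 = -20.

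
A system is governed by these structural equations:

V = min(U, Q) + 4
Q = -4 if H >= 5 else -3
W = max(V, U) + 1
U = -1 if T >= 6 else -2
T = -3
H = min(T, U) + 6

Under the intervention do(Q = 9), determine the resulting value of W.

3

Under do(Q=9), the mechanism Q = -4 if H >= 5 else -3 is discarded; Q is fixed at 9.
U = -1 if T >= 6 else -2  [with T=-3]  = -2
V = min(U, Q) + 4  [with U=-2, Q=9]  = 2
W = max(V, U) + 1  [with V=2, U=-2]  = 3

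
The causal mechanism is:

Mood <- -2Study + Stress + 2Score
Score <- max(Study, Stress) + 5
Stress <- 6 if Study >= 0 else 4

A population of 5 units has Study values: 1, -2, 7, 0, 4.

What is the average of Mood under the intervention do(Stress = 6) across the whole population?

Under do(Stress=6), Stress's equation is replaced by Stress=6 for every unit. Per-unit Mood: 26, 32, 16, 28, 20. Mean = 24.4.

24.4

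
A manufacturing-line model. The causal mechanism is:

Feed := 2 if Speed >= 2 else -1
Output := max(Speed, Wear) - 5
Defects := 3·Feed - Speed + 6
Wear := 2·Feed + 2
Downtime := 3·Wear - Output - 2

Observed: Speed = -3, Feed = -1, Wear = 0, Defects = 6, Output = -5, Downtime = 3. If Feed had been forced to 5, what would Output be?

do(Feed=5) replaces the equation Feed := 2 if Speed >= 2 else -1 with the constant Feed = 5.
Wear = 2·Feed + 2  [with Feed=5]  = 12
Output = max(Speed, Wear) - 5  [with Speed=-3, Wear=12]  = 7

7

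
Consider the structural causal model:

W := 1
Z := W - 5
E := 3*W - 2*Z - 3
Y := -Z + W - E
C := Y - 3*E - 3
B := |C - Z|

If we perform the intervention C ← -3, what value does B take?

The intervention breaks the incoming arrows to C: C := Y - 3*E - 3 no longer applies, and C = -3.
Z = W - 5  [with W=1]  = -4
B = |C - Z|  [with C=-3, Z=-4]  = 1

1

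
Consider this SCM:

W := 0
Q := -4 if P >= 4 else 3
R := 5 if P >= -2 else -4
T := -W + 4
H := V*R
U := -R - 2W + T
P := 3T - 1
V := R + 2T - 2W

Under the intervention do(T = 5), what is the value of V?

do(T=5) replaces the equation T := -W + 4 with the constant T = 5.
P = 3T - 1  [with T=5]  = 14
R = 5 if P >= -2 else -4  [with P=14]  = 5
V = R + 2T - 2W  [with R=5, T=5, W=0]  = 15

15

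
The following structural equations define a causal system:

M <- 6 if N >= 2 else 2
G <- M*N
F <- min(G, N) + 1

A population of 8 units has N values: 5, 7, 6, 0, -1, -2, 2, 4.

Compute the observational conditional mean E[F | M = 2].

E[F|M=2] averages over only the 3 units with M=2 (N = 0, -1, -2): F = 1, -1, -3, mean -1.

-1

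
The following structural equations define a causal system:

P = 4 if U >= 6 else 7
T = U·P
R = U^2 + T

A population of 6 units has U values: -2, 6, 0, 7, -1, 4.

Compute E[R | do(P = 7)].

34

Every unit gets P=7 under the intervention. R values become -10, 78, 0, 98, -6, 44; E[R|do(P=7)] = 34.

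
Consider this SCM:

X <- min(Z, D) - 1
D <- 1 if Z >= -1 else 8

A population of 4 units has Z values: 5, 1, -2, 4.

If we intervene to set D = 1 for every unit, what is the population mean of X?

-0.75

The intervention sets D=1 in all 4 units regardless of Z. Recomputing X per unit gives 0, 0, -3, 0; average -0.75.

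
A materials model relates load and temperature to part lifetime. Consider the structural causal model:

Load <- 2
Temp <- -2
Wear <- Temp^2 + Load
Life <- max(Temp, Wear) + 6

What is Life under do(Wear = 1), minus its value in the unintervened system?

The intervention breaks the incoming arrows to Wear: Wear <- Temp^2 + Load no longer applies, and Wear = 1.
Life = max(Temp, Wear) + 6  [with Temp=-2, Wear=1]  = 7
Without intervention: Wear = Temp^2 + Load  [with Temp=-2, Load=2]  = 6; Life = max(Temp, Wear) + 6  [with Temp=-2, Wear=6]  = 12.
Change = 7 − 12 = -5.

-5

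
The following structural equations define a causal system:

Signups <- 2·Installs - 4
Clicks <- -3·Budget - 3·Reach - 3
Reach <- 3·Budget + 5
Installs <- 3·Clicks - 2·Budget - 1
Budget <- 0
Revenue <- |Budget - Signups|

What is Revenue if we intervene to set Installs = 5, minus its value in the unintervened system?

Under do(Installs=5), the mechanism Installs <- 3·Clicks - 2·Budget - 1 is discarded; Installs is fixed at 5.
Signups = 2·Installs - 4  [with Installs=5]  = 6
Revenue = |Budget - Signups|  [with Budget=0, Signups=6]  = 6
Without intervention: Reach = 3·Budget + 5  [with Budget=0]  = 5; Clicks = -3·Budget - 3·Reach - 3  [with Budget=0, Reach=5]  = -18; Installs = 3·Clicks - 2·Budget - 1  [with Clicks=-18, Budget=0]  = -55; Signups = 2·Installs - 4  [with Installs=-55]  = -114; Revenue = |Budget - Signups|  [with Budget=0, Signups=-114]  = 114.
Change = 6 − 114 = -108.

-108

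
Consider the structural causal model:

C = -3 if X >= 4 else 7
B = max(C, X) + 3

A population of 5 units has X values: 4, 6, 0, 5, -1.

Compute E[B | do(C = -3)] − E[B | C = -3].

-2.2

The intervention sets C=-3 in all 5 units regardless of X. Recomputing B per unit gives 7, 9, 3, 8, 2; average 5.8.
Observing C=-3 restricts to units where C's equation naturally yields -3: X ∈ {4, 6, 5}. In that subpopulation B = 7, 9, 8, mean 8.
Difference = 5.8 − 8 = -2.2.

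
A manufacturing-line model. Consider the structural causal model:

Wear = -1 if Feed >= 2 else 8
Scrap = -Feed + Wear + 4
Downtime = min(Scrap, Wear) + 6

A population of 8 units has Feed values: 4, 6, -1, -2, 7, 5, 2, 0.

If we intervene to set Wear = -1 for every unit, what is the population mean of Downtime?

The intervention sets Wear=-1 in all 8 units regardless of Feed. Recomputing Downtime per unit gives 5, 3, 5, 5, 2, 4, 5, 5; average 4.25.

4.25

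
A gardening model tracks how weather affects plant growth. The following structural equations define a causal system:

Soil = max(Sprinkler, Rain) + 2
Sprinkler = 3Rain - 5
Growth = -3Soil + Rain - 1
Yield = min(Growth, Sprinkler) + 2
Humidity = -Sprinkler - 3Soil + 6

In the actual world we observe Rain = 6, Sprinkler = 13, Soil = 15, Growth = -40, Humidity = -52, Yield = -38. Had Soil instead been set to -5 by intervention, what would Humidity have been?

do(Soil=-5) replaces the equation Soil = max(Sprinkler, Rain) + 2 with the constant Soil = -5.
Sprinkler = 3Rain - 5  [with Rain=6]  = 13
Humidity = -Sprinkler - 3Soil + 6  [with Sprinkler=13, Soil=-5]  = 8

8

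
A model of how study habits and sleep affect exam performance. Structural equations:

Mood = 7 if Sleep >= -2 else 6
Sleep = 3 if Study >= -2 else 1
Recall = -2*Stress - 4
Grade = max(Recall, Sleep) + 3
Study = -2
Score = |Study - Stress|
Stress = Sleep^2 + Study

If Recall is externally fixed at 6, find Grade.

Intervening sets Recall = 6 and removes its equation (Recall = -2*Stress - 4).
Sleep = 3 if Study >= -2 else 1  [with Study=-2]  = 3
Grade = max(Recall, Sleep) + 3  [with Recall=6, Sleep=3]  = 9

9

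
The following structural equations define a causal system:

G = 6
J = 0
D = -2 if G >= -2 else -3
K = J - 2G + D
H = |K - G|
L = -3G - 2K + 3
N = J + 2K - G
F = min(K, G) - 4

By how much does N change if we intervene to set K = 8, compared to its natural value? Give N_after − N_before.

Under do(K=8), the mechanism K = J - 2G + D is discarded; K is fixed at 8.
N = J + 2K - G  [with J=0, K=8, G=6]  = 10
Without intervention: D = -2 if G >= -2 else -3  [with G=6]  = -2; K = J - 2G + D  [with J=0, G=6, D=-2]  = -14; N = J + 2K - G  [with J=0, K=-14, G=6]  = -34.
Change = 10 − (-34) = 44.

44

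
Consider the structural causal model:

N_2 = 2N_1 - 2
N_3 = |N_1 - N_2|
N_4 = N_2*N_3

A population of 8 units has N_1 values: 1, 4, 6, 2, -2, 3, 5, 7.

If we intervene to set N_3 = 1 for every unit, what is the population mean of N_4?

The intervention sets N_3=1 in all 8 units regardless of N_1. Recomputing N_4 per unit gives 0, 6, 10, 2, -6, 4, 8, 12; average 4.5.

4.5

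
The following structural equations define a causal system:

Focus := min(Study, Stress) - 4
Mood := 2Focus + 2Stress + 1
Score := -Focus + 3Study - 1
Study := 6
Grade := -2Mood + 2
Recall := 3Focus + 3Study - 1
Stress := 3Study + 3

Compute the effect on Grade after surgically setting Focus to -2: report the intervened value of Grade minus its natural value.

The intervention breaks the incoming arrows to Focus: Focus := min(Study, Stress) - 4 no longer applies, and Focus = -2.
Stress = 3Study + 3  [with Study=6]  = 21
Mood = 2Focus + 2Stress + 1  [with Focus=-2, Stress=21]  = 39
Grade = -2Mood + 2  [with Mood=39]  = -76
Without intervention: Stress = 3Study + 3  [with Study=6]  = 21; Focus = min(Study, Stress) - 4  [with Study=6, Stress=21]  = 2; Mood = 2Focus + 2Stress + 1  [with Focus=2, Stress=21]  = 47; Grade = -2Mood + 2  [with Mood=47]  = -92.
Change = -76 − (-92) = 16.

16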